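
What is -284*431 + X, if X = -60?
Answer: -122464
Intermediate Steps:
-284*431 + X = -284*431 - 60 = -122404 - 60 = -122464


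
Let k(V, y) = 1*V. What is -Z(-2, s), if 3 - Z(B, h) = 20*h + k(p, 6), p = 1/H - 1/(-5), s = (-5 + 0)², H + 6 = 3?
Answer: 7453/15 ≈ 496.87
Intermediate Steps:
H = -3 (H = -6 + 3 = -3)
s = 25 (s = (-5)² = 25)
p = -2/15 (p = 1/(-3) - 1/(-5) = 1*(-⅓) - 1*(-⅕) = -⅓ + ⅕ = -2/15 ≈ -0.13333)
k(V, y) = V
Z(B, h) = 47/15 - 20*h (Z(B, h) = 3 - (20*h - 2/15) = 3 - (-2/15 + 20*h) = 3 + (2/15 - 20*h) = 47/15 - 20*h)
-Z(-2, s) = -(47/15 - 20*25) = -(47/15 - 500) = -1*(-7453/15) = 7453/15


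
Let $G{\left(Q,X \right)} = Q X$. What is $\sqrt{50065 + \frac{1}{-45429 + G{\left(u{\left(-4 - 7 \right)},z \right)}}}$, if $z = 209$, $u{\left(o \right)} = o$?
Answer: $\frac{\sqrt{7127885417577}}{11932} \approx 223.75$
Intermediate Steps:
$\sqrt{50065 + \frac{1}{-45429 + G{\left(u{\left(-4 - 7 \right)},z \right)}}} = \sqrt{50065 + \frac{1}{-45429 + \left(-4 - 7\right) 209}} = \sqrt{50065 + \frac{1}{-45429 - 2299}} = \sqrt{50065 + \frac{1}{-47728}} = \sqrt{50065 - \frac{1}{47728}} = \sqrt{\frac{2389502319}{47728}} = \frac{\sqrt{7127885417577}}{11932}$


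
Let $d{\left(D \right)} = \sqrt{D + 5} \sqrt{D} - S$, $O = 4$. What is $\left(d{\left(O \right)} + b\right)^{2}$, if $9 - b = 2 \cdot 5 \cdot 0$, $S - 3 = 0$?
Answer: $144$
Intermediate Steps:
$S = 3$ ($S = 3 + 0 = 3$)
$b = 9$ ($b = 9 - 2 \cdot 5 \cdot 0 = 9 - 10 \cdot 0 = 9 - 0 = 9 + 0 = 9$)
$d{\left(D \right)} = -3 + \sqrt{D} \sqrt{5 + D}$ ($d{\left(D \right)} = \sqrt{D + 5} \sqrt{D} - 3 = \sqrt{5 + D} \sqrt{D} - 3 = \sqrt{D} \sqrt{5 + D} - 3 = -3 + \sqrt{D} \sqrt{5 + D}$)
$\left(d{\left(O \right)} + b\right)^{2} = \left(\left(-3 + \sqrt{4} \sqrt{5 + 4}\right) + 9\right)^{2} = \left(\left(-3 + 2 \sqrt{9}\right) + 9\right)^{2} = \left(\left(-3 + 2 \cdot 3\right) + 9\right)^{2} = \left(\left(-3 + 6\right) + 9\right)^{2} = \left(3 + 9\right)^{2} = 12^{2} = 144$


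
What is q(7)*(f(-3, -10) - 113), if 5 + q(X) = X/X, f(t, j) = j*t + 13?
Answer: 280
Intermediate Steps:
f(t, j) = 13 + j*t
q(X) = -4 (q(X) = -5 + X/X = -5 + 1 = -4)
q(7)*(f(-3, -10) - 113) = -4*((13 - 10*(-3)) - 113) = -4*((13 + 30) - 113) = -4*(43 - 113) = -4*(-70) = 280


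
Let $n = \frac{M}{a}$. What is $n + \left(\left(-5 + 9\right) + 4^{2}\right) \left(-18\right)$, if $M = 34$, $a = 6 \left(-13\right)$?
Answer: $- \frac{14057}{39} \approx -360.44$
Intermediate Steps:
$a = -78$
$n = - \frac{17}{39}$ ($n = \frac{34}{-78} = 34 \left(- \frac{1}{78}\right) = - \frac{17}{39} \approx -0.4359$)
$n + \left(\left(-5 + 9\right) + 4^{2}\right) \left(-18\right) = - \frac{17}{39} + \left(\left(-5 + 9\right) + 4^{2}\right) \left(-18\right) = - \frac{17}{39} + \left(4 + 16\right) \left(-18\right) = - \frac{17}{39} + 20 \left(-18\right) = - \frac{17}{39} - 360 = - \frac{14057}{39}$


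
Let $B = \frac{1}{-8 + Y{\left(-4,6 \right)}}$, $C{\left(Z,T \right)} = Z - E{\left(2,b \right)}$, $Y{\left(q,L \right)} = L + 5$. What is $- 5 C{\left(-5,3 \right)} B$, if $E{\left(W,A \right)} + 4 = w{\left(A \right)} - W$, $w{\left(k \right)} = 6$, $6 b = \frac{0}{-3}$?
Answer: $\frac{25}{3} \approx 8.3333$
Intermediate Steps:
$Y{\left(q,L \right)} = 5 + L$
$b = 0$ ($b = \frac{0 \frac{1}{-3}}{6} = \frac{0 \left(- \frac{1}{3}\right)}{6} = \frac{1}{6} \cdot 0 = 0$)
$E{\left(W,A \right)} = 2 - W$ ($E{\left(W,A \right)} = -4 - \left(-6 + W\right) = 2 - W$)
$C{\left(Z,T \right)} = Z$ ($C{\left(Z,T \right)} = Z - \left(2 - 2\right) = Z - 0 = Z + 0 = Z$)
$B = \frac{1}{3}$ ($B = \frac{1}{-8 + \left(5 + 6\right)} = \frac{1}{-8 + 11} = \frac{1}{3} \approx 0.33333$)
$- 5 C{\left(-5,3 \right)} B = \left(-5\right) \left(-5\right) \frac{1}{3} = 25 \cdot \frac{1}{3} = \frac{25}{3}$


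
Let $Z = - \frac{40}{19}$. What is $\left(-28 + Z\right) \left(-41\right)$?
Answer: $\frac{23452}{19} \approx 1234.3$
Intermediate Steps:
$Z = - \frac{40}{19}$ ($Z = \left(-40\right) \frac{1}{19} = - \frac{40}{19} \approx -2.1053$)
$\left(-28 + Z\right) \left(-41\right) = \left(-28 - \frac{40}{19}\right) \left(-41\right) = \left(- \frac{572}{19}\right) \left(-41\right) = \frac{23452}{19}$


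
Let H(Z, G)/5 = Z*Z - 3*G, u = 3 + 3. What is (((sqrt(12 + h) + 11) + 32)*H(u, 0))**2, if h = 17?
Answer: 60847200 + 2786400*sqrt(29) ≈ 7.5852e+7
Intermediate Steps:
u = 6
H(Z, G) = -15*G + 5*Z**2 (H(Z, G) = 5*(Z*Z - 3*G) = 5*(Z**2 - 3*G) = -15*G + 5*Z**2)
(((sqrt(12 + h) + 11) + 32)*H(u, 0))**2 = (((sqrt(12 + 17) + 11) + 32)*(-15*0 + 5*6**2))**2 = (((sqrt(29) + 11) + 32)*(0 + 5*36))**2 = (((11 + sqrt(29)) + 32)*(0 + 180))**2 = ((43 + sqrt(29))*180)**2 = (7740 + 180*sqrt(29))**2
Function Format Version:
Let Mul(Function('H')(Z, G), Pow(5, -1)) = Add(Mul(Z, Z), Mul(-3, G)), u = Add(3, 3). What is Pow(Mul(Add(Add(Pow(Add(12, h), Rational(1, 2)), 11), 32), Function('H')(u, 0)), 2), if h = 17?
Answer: Add(60847200, Mul(2786400, Pow(29, Rational(1, 2)))) ≈ 7.5852e+7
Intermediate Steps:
u = 6
Function('H')(Z, G) = Add(Mul(-15, G), Mul(5, Pow(Z, 2))) (Function('H')(Z, G) = Mul(5, Add(Mul(Z, Z), Mul(-3, G))) = Mul(5, Add(Pow(Z, 2), Mul(-3, G))) = Add(Mul(-15, G), Mul(5, Pow(Z, 2))))
Pow(Mul(Add(Add(Pow(Add(12, h), Rational(1, 2)), 11), 32), Function('H')(u, 0)), 2) = Pow(Mul(Add(Add(Pow(Add(12, 17), Rational(1, 2)), 11), 32), Add(Mul(-15, 0), Mul(5, Pow(6, 2)))), 2) = Pow(Mul(Add(Add(Pow(29, Rational(1, 2)), 11), 32), Add(0, Mul(5, 36))), 2) = Pow(Mul(Add(Add(11, Pow(29, Rational(1, 2))), 32), Add(0, 180)), 2) = Pow(Mul(Add(43, Pow(29, Rational(1, 2))), 180), 2) = Pow(Add(7740, Mul(180, Pow(29, Rational(1, 2)))), 2)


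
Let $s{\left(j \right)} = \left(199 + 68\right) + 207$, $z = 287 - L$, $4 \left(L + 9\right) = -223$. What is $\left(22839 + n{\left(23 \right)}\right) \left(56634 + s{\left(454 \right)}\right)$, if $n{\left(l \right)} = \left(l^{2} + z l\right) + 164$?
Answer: $1805883453$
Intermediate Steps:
$L = - \frac{259}{4}$ ($L = -9 + \frac{1}{4} \left(-223\right) = -9 - \frac{223}{4} = - \frac{259}{4} \approx -64.75$)
$z = \frac{1407}{4}$ ($z = 287 - - \frac{259}{4} = 287 + \frac{259}{4} = \frac{1407}{4} \approx 351.75$)
$n{\left(l \right)} = 164 + l^{2} + \frac{1407 l}{4}$ ($n{\left(l \right)} = \left(l^{2} + \frac{1407 l}{4}\right) + 164 = 164 + l^{2} + \frac{1407 l}{4}$)
$s{\left(j \right)} = 474$ ($s{\left(j \right)} = 267 + 207 = 474$)
$\left(22839 + n{\left(23 \right)}\right) \left(56634 + s{\left(454 \right)}\right) = \left(22839 + \left(164 + 23^{2} + \frac{1407}{4} \cdot 23\right)\right) \left(56634 + 474\right) = \left(22839 + \left(164 + 529 + \frac{32361}{4}\right)\right) 57108 = \left(22839 + \frac{35133}{4}\right) 57108 = \frac{126489}{4} \cdot 57108 = 1805883453$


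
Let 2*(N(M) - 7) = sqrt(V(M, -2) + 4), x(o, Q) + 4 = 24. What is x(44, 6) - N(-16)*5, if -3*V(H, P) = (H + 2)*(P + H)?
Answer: -15 - 10*I*sqrt(5) ≈ -15.0 - 22.361*I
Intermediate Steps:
x(o, Q) = 20 (x(o, Q) = -4 + 24 = 20)
V(H, P) = -(2 + H)*(H + P)/3 (V(H, P) = -(H + 2)*(P + H)/3 = -(2 + H)*(H + P)/3)
N(M) = 7 + sqrt(16/3 - M**2/3)/2 (N(M) = 7 + sqrt((-2*M/3 - 2/3*(-2) - M**2/3 - 1/3*M*(-2)) + 4)/2 = 7 + sqrt((-2*M/3 + 4/3 - M**2/3 + 2*M/3) + 4)/2 = 7 + sqrt((4/3 - M**2/3) + 4)/2 = 7 + sqrt(16/3 - M**2/3)/2)
x(44, 6) - N(-16)*5 = 20 - (7 + sqrt(48 - 3*(-16)**2)/6)*5 = 20 - (7 + sqrt(48 - 3*256)/6)*5 = 20 - (7 + sqrt(48 - 768)/6)*5 = 20 - (7 + sqrt(-720)/6)*5 = 20 - (7 + (12*I*sqrt(5))/6)*5 = 20 - (7 + 2*I*sqrt(5))*5 = 20 - (35 + 10*I*sqrt(5)) = 20 + (-35 - 10*I*sqrt(5)) = -15 - 10*I*sqrt(5)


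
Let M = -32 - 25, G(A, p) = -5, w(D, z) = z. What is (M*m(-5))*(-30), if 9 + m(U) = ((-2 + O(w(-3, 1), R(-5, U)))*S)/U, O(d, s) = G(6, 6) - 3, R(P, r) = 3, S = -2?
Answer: -22230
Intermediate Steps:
O(d, s) = -8 (O(d, s) = -5 - 3 = -8)
m(U) = -9 + 20/U (m(U) = -9 + ((-2 - 8)*(-2))/U = -9 + (-10*(-2))/U = -9 + 20/U)
M = -57
(M*m(-5))*(-30) = -57*(-9 + 20/(-5))*(-30) = -57*(-9 + 20*(-⅕))*(-30) = -57*(-9 - 4)*(-30) = -57*(-13)*(-30) = 741*(-30) = -22230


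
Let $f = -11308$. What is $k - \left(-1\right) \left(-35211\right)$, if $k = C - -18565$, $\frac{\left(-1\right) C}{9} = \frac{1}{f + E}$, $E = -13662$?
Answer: $- \frac{415650611}{24970} \approx -16646.0$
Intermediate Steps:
$C = \frac{9}{24970}$ ($C = - \frac{9}{-11308 - 13662} = - \frac{9}{-24970} = \left(-9\right) \left(- \frac{1}{24970}\right) = \frac{9}{24970} \approx 0.00036043$)
$k = \frac{463568059}{24970}$ ($k = \frac{9}{24970} - -18565 = \frac{9}{24970} + 18565 = \frac{463568059}{24970} \approx 18565.0$)
$k - \left(-1\right) \left(-35211\right) = \frac{463568059}{24970} - \left(-1\right) \left(-35211\right) = \frac{463568059}{24970} - 35211 = - \frac{415650611}{24970}$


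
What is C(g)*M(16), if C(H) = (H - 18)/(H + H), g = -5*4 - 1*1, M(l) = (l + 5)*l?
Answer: 312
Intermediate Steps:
M(l) = l*(5 + l) (M(l) = (5 + l)*l = l*(5 + l))
g = -21 (g = -20 - 1 = -21)
C(H) = (-18 + H)/(2*H) (C(H) = (-18 + H)/((2*H)) = (-18 + H)*(1/(2*H)) = (-18 + H)/(2*H))
C(g)*M(16) = ((½)*(-18 - 21)/(-21))*(16*(5 + 16)) = ((½)*(-1/21)*(-39))*(16*21) = (13/14)*336 = 312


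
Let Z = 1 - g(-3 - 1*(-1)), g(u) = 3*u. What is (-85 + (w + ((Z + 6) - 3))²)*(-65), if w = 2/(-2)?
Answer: 260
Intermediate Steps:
w = -1 (w = 2*(-½) = -1)
Z = 7 (Z = 1 - 3*(-3 - 1*(-1)) = 1 - 3*(-3 + 1) = 1 - 3*(-2) = 1 - 1*(-6) = 1 + 6 = 7)
(-85 + (w + ((Z + 6) - 3))²)*(-65) = (-85 + (-1 + ((7 + 6) - 3))²)*(-65) = (-85 + (-1 + (13 - 3))²)*(-65) = (-85 + (-1 + 10)²)*(-65) = (-85 + 9²)*(-65) = (-85 + 81)*(-65) = -4*(-65) = 260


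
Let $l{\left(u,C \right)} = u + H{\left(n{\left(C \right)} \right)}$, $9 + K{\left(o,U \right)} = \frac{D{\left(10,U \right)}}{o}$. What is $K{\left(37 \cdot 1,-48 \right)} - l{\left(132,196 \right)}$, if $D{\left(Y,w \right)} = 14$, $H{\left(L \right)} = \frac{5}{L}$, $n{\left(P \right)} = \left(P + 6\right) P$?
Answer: $- \frac{205997361}{1464904} \approx -140.62$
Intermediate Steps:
$n{\left(P \right)} = P \left(6 + P\right)$ ($n{\left(P \right)} = \left(6 + P\right) P = P \left(6 + P\right)$)
$K{\left(o,U \right)} = -9 + \frac{14}{o}$
$l{\left(u,C \right)} = u + \frac{5}{C \left(6 + C\right)}$
$K{\left(37 \cdot 1,-48 \right)} - l{\left(132,196 \right)} = \left(-9 + \frac{14}{37 \cdot 1}\right) - \frac{5 + 196 \cdot 132 \left(6 + 196\right)}{196 \left(6 + 196\right)} = \left(-9 + \frac{14}{37}\right) - \frac{5 + 196 \cdot 132 \cdot 202}{196 \cdot 202} = \left(-9 + 14 \cdot \frac{1}{37}\right) - \frac{1}{196} \cdot \frac{1}{202} \left(5 + 5226144\right) = \left(-9 + \frac{14}{37}\right) - \frac{1}{196} \cdot \frac{1}{202} \cdot 5226149 = - \frac{319}{37} - \frac{5226149}{39592} = - \frac{205997361}{1464904}$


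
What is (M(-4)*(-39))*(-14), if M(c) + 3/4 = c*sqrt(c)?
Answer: -819/2 - 4368*I ≈ -409.5 - 4368.0*I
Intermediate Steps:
M(c) = -3/4 + c**(3/2) (M(c) = -3/4 + c*sqrt(c) = -3/4 + c**(3/2))
(M(-4)*(-39))*(-14) = ((-3/4 + (-4)**(3/2))*(-39))*(-14) = ((-3/4 - 8*I)*(-39))*(-14) = (117/4 + 312*I)*(-14) = -819/2 - 4368*I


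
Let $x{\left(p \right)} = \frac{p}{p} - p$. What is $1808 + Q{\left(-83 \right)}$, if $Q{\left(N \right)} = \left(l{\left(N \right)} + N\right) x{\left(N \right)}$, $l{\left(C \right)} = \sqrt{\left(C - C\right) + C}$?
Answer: $-5164 + 84 i \sqrt{83} \approx -5164.0 + 765.28 i$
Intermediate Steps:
$x{\left(p \right)} = 1 - p$
$l{\left(C \right)} = \sqrt{C}$ ($l{\left(C \right)} = \sqrt{0 + C} = \sqrt{C}$)
$Q{\left(N \right)} = \left(1 - N\right) \left(N + \sqrt{N}\right)$ ($Q{\left(N \right)} = \left(\sqrt{N} + N\right) \left(1 - N\right) = \left(N + \sqrt{N}\right) \left(1 - N\right) = \left(1 - N\right) \left(N + \sqrt{N}\right)$)
$1808 + Q{\left(-83 \right)} = 1808 - \left(-1 - 83\right) \left(-83 + \sqrt{-83}\right) = 1808 - - 84 \left(-83 + i \sqrt{83}\right) = 1808 - \left(6972 - 84 i \sqrt{83}\right) = -5164 + 84 i \sqrt{83}$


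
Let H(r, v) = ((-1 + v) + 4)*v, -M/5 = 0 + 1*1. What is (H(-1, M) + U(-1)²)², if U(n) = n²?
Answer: 121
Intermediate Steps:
M = -5 (M = -5*(0 + 1*1) = -5*(0 + 1) = -5*1 = -5)
H(r, v) = v*(3 + v) (H(r, v) = (3 + v)*v = v*(3 + v))
(H(-1, M) + U(-1)²)² = (-5*(3 - 5) + ((-1)²)²)² = (-5*(-2) + 1²)² = (10 + 1)² = 11² = 121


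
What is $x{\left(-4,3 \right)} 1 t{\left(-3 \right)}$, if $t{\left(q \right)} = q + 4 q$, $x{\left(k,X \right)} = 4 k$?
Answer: $240$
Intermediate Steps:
$t{\left(q \right)} = 5 q$
$x{\left(-4,3 \right)} 1 t{\left(-3 \right)} = 4 \left(-4\right) 1 \cdot 5 \left(-3\right) = \left(-16\right) 1 \left(-15\right) = \left(-16\right) \left(-15\right) = 240$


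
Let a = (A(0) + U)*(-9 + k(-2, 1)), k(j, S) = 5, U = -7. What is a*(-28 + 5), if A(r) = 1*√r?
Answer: -644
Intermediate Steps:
A(r) = √r
a = 28 (a = (√0 - 7)*(-9 + 5) = (0 - 7)*(-4) = -7*(-4) = 28)
a*(-28 + 5) = 28*(-28 + 5) = 28*(-23) = -644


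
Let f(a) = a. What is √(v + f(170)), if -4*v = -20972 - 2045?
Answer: 3*√2633/2 ≈ 76.969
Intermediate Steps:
v = 23017/4 (v = -(-20972 - 2045)/4 = -¼*(-23017) = 23017/4 ≈ 5754.3)
√(v + f(170)) = √(23017/4 + 170) = √(23697/4) = 3*√2633/2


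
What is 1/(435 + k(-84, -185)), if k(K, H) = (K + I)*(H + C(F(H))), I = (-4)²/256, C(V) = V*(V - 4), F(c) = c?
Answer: -4/11675645 ≈ -3.4259e-7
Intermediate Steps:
C(V) = V*(-4 + V)
I = 1/16 (I = 16*(1/256) = 1/16 ≈ 0.062500)
k(K, H) = (1/16 + K)*(H + H*(-4 + H)) (k(K, H) = (K + 1/16)*(H + H*(-4 + H)) = (1/16 + K)*(H + H*(-4 + H)))
1/(435 + k(-84, -185)) = 1/(435 + (1/16)*(-185)*(-3 - 185 - 48*(-84) + 16*(-185)*(-84))) = 1/(435 + (1/16)*(-185)*(-3 - 185 + 4032 + 248640)) = 1/(435 + (1/16)*(-185)*252484) = 1/(435 - 11677385/4) = 1/(-11675645/4) = -4/11675645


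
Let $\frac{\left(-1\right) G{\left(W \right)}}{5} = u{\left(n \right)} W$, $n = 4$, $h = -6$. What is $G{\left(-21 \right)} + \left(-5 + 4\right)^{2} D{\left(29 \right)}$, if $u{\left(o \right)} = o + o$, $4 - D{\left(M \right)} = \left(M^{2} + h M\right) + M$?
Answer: $148$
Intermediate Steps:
$D{\left(M \right)} = 4 - M^{2} + 5 M$ ($D{\left(M \right)} = 4 - \left(\left(M^{2} - 6 M\right) + M\right) = 4 - \left(M^{2} - 5 M\right) = 4 - M^{2} + 5 M$)
$u{\left(o \right)} = 2 o$
$G{\left(W \right)} = - 40 W$ ($G{\left(W \right)} = - 5 \cdot 2 \cdot 4 W = - 5 \cdot 8 W = - 40 W$)
$G{\left(-21 \right)} + \left(-5 + 4\right)^{2} D{\left(29 \right)} = \left(-40\right) \left(-21\right) + \left(-5 + 4\right)^{2} \left(4 - 29^{2} + 5 \cdot 29\right) = 840 + \left(-1\right)^{2} \left(4 - 841 + 145\right) = 840 + 1 \left(4 - 841 + 145\right) = 840 + 1 \left(-692\right) = 840 - 692 = 148$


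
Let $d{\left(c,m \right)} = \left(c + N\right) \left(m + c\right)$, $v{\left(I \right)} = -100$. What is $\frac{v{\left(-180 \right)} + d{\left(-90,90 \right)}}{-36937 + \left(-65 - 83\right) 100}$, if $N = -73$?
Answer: $\frac{100}{51737} \approx 0.0019329$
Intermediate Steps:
$d{\left(c,m \right)} = \left(-73 + c\right) \left(c + m\right)$ ($d{\left(c,m \right)} = \left(c - 73\right) \left(m + c\right) = \left(-73 + c\right) \left(c + m\right)$)
$\frac{v{\left(-180 \right)} + d{\left(-90,90 \right)}}{-36937 + \left(-65 - 83\right) 100} = \frac{-100 - \left(8100 - 8100\right)}{-36937 + \left(-65 - 83\right) 100} = \frac{-100 + \left(8100 + 6570 - 6570 - 8100\right)}{-36937 - 14800} = \frac{-100 + 0}{-36937 - 14800} = - \frac{100}{-51737} = \left(-100\right) \left(- \frac{1}{51737}\right) = \frac{100}{51737}$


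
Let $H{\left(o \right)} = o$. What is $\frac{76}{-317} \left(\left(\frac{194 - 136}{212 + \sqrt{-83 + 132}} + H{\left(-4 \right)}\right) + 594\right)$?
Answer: $- \frac{9824368}{69423} \approx -141.51$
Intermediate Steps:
$\frac{76}{-317} \left(\left(\frac{194 - 136}{212 + \sqrt{-83 + 132}} + H{\left(-4 \right)}\right) + 594\right) = \frac{76}{-317} \left(\left(\frac{194 - 136}{212 + \sqrt{-83 + 132}} - 4\right) + 594\right) = 76 \left(- \frac{1}{317}\right) \left(\left(\frac{58}{212 + \sqrt{49}} - 4\right) + 594\right) = - \frac{76 \left(\left(\frac{58}{212 + 7} - 4\right) + 594\right)}{317} = - \frac{76 \left(\left(\frac{58}{219} - 4\right) + 594\right)}{317} = - \frac{76 \left(- \frac{818}{219} + 594\right)}{317} = \left(- \frac{76}{317}\right) \frac{129268}{219} = - \frac{9824368}{69423}$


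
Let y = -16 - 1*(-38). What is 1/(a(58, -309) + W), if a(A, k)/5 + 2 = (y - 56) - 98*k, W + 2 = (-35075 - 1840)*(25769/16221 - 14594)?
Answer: 5407/2913454318821 ≈ 1.8559e-9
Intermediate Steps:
W = 2912636618211/5407 (W = -2 + (-35075 - 1840)*(25769/16221 - 14594) = -2 - 36915*(25769*(1/16221) - 14594) = -2 - 36915*(25769/16221 - 14594) = -2 - 36915*(-236703505/16221) = -2 + 2912636629025/5407 = 2912636618211/5407 ≈ 5.3868e+8)
y = 22 (y = -16 + 38 = 22)
a(A, k) = -180 - 490*k (a(A, k) = -10 + 5*((22 - 56) - 98*k) = -10 + 5*(-34 - 98*k) = -10 + (-170 - 490*k) = -180 - 490*k)
1/(a(58, -309) + W) = 1/((-180 - 490*(-309)) + 2912636618211/5407) = 1/((-180 + 151410) + 2912636618211/5407) = 1/(151230 + 2912636618211/5407) = 1/(2913454318821/5407) = 5407/2913454318821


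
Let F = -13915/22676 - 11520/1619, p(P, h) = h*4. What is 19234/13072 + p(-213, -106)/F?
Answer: 1971108583917/34992992360 ≈ 56.329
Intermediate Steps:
p(P, h) = 4*h
F = -283755905/36712444 (F = -13915*1/22676 - 11520*1/1619 = -13915/22676 - 11520/1619 = -283755905/36712444 ≈ -7.7291)
19234/13072 + p(-213, -106)/F = 19234/13072 + (4*(-106))/(-283755905/36712444) = 19234*(1/13072) - 424*(-36712444/283755905) = 9617/6536 + 293699552/5353885 = 1971108583917/34992992360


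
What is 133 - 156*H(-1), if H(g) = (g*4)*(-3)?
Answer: -1739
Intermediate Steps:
H(g) = -12*g (H(g) = (4*g)*(-3) = -12*g)
133 - 156*H(-1) = 133 - (-1872)*(-1) = 133 - 156*12 = 133 - 1872 = -1739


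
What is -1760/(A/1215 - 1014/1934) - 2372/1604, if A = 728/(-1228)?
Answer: 23132040347173/6900463739 ≈ 3352.2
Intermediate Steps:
A = -182/307 (A = 728*(-1/1228) = -182/307 ≈ -0.59283)
-1760/(A/1215 - 1014/1934) - 2372/1604 = -1760/(-182/307/1215 - 1014/1934) - 2372/1604 = -1760/(-182/307*1/1215 - 1014*1/1934) - 2372*1/1604 = -1760/(-182/373005 - 507/967) - 593/401 = -1760/(-189289529/360695835) - 593/401 = -1760*(-360695835/189289529) - 593/401 = 57711333600/17208139 - 593/401 = 23132040347173/6900463739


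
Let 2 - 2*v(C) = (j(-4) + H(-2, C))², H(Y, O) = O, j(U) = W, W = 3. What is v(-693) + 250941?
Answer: 12892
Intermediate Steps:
j(U) = 3
v(C) = 1 - (3 + C)²/2
v(-693) + 250941 = (1 - (3 - 693)²/2) + 250941 = (1 - ½*(-690)²) + 250941 = (1 - ½*476100) + 250941 = (1 - 238050) + 250941 = -238049 + 250941 = 12892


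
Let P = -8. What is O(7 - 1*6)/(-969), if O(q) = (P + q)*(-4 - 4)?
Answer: -56/969 ≈ -0.057792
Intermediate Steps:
O(q) = 64 - 8*q (O(q) = (-8 + q)*(-4 - 4) = (-8 + q)*(-8) = 64 - 8*q)
O(7 - 1*6)/(-969) = (64 - 8*(7 - 1*6))/(-969) = (64 - 8*(7 - 6))*(-1/969) = (64 - 8*1)*(-1/969) = (64 - 8)*(-1/969) = 56*(-1/969) = -56/969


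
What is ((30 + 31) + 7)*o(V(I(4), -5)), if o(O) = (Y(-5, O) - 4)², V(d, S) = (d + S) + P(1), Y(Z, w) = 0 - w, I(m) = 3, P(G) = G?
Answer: 612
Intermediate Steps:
Y(Z, w) = -w
V(d, S) = 1 + S + d (V(d, S) = (d + S) + 1 = (S + d) + 1 = 1 + S + d)
o(O) = (-4 - O)² (o(O) = (-O - 4)² = (-4 - O)²)
((30 + 31) + 7)*o(V(I(4), -5)) = ((30 + 31) + 7)*(4 + (1 - 5 + 3))² = (61 + 7)*(4 - 1)² = 68*3² = 68*9 = 612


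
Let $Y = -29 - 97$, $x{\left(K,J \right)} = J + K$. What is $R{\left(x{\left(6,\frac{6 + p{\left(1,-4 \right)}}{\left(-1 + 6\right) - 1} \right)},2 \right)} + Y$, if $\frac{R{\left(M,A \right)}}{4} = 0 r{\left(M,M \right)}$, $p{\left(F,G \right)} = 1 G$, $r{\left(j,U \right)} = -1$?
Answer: $-126$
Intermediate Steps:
$p{\left(F,G \right)} = G$
$R{\left(M,A \right)} = 0$ ($R{\left(M,A \right)} = 4 \cdot 0 \left(-1\right) = 4 \cdot 0 = 0$)
$Y = -126$
$R{\left(x{\left(6,\frac{6 + p{\left(1,-4 \right)}}{\left(-1 + 6\right) - 1} \right)},2 \right)} + Y = 0 - 126 = -126$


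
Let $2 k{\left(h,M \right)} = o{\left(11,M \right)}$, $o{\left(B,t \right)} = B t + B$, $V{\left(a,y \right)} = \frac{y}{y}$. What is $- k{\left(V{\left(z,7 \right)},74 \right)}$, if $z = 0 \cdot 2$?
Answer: $- \frac{825}{2} \approx -412.5$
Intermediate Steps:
$z = 0$
$V{\left(a,y \right)} = 1$
$o{\left(B,t \right)} = B + B t$
$k{\left(h,M \right)} = \frac{11}{2} + \frac{11 M}{2}$ ($k{\left(h,M \right)} = \frac{11 \left(1 + M\right)}{2} = \frac{11 + 11 M}{2} = \frac{11}{2} + \frac{11 M}{2}$)
$- k{\left(V{\left(z,7 \right)},74 \right)} = - (\frac{11}{2} + \frac{11}{2} \cdot 74) = - (\frac{11}{2} + 407) = \left(-1\right) \frac{825}{2} = - \frac{825}{2}$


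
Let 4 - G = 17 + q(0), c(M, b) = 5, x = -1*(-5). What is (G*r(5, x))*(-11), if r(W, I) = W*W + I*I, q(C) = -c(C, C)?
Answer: 4400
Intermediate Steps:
x = 5
q(C) = -5 (q(C) = -1*5 = -5)
r(W, I) = I**2 + W**2 (r(W, I) = W**2 + I**2 = I**2 + W**2)
G = -8 (G = 4 - (17 - 5) = 4 - 1*12 = 4 - 12 = -8)
(G*r(5, x))*(-11) = -8*(5**2 + 5**2)*(-11) = -8*(25 + 25)*(-11) = -8*50*(-11) = -400*(-11) = 4400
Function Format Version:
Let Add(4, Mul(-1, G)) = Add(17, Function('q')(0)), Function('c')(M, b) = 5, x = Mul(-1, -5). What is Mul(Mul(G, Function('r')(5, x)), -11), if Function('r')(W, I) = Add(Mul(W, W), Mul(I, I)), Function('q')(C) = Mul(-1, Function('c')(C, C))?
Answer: 4400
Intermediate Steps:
x = 5
Function('q')(C) = -5 (Function('q')(C) = Mul(-1, 5) = -5)
Function('r')(W, I) = Add(Pow(I, 2), Pow(W, 2)) (Function('r')(W, I) = Add(Pow(W, 2), Pow(I, 2)) = Add(Pow(I, 2), Pow(W, 2)))
G = -8 (G = Add(4, Mul(-1, Add(17, -5))) = Add(4, Mul(-1, 12)) = Add(4, -12) = -8)
Mul(Mul(G, Function('r')(5, x)), -11) = Mul(Mul(-8, Add(Pow(5, 2), Pow(5, 2))), -11) = Mul(Mul(-8, Add(25, 25)), -11) = Mul(Mul(-8, 50), -11) = Mul(-400, -11) = 4400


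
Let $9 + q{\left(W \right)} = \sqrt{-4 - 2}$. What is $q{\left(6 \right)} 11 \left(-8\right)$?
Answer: $792 - 88 i \sqrt{6} \approx 792.0 - 215.56 i$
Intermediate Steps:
$q{\left(W \right)} = -9 + i \sqrt{6}$ ($q{\left(W \right)} = -9 + \sqrt{-4 - 2} = -9 + \sqrt{-6} = -9 + i \sqrt{6}$)
$q{\left(6 \right)} 11 \left(-8\right) = \left(-9 + i \sqrt{6}\right) 11 \left(-8\right) = \left(-99 + 11 i \sqrt{6}\right) \left(-8\right) = 792 - 88 i \sqrt{6}$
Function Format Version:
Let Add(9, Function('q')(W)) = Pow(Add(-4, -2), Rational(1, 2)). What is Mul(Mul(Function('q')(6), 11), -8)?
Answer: Add(792, Mul(-88, I, Pow(6, Rational(1, 2)))) ≈ Add(792.00, Mul(-215.56, I))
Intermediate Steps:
Function('q')(W) = Add(-9, Mul(I, Pow(6, Rational(1, 2)))) (Function('q')(W) = Add(-9, Pow(Add(-4, -2), Rational(1, 2))) = Add(-9, Pow(-6, Rational(1, 2))) = Add(-9, Mul(I, Pow(6, Rational(1, 2)))))
Mul(Mul(Function('q')(6), 11), -8) = Mul(Mul(Add(-9, Mul(I, Pow(6, Rational(1, 2)))), 11), -8) = Mul(Add(-99, Mul(11, I, Pow(6, Rational(1, 2)))), -8) = Add(792, Mul(-88, I, Pow(6, Rational(1, 2))))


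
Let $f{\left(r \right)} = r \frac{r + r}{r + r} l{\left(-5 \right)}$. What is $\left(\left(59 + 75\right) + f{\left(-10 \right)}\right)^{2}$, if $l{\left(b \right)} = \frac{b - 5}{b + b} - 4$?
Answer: $26896$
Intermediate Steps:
$l{\left(b \right)} = -4 + \frac{-5 + b}{2 b}$ ($l{\left(b \right)} = \frac{-5 + b}{2 b} - 4 = -4 + \frac{-5 + b}{2 b}$)
$f{\left(r \right)} = - 3 r$ ($f{\left(r \right)} = r \frac{r + r}{r + r} \frac{-5 - -35}{2 \left(-5\right)} = r \frac{2 r}{2 r} \frac{1}{2} \left(- \frac{1}{5}\right) \left(-5 + 35\right) = r 2 r \frac{1}{2 r} \frac{1}{2} \left(- \frac{1}{5}\right) 30 = r 1 \left(-3\right) = r \left(-3\right) = - 3 r$)
$\left(\left(59 + 75\right) + f{\left(-10 \right)}\right)^{2} = \left(\left(59 + 75\right) - -30\right)^{2} = \left(134 + 30\right)^{2} = 164^{2} = 26896$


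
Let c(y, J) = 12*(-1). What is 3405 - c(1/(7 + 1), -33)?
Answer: 3417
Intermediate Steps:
c(y, J) = -12
3405 - c(1/(7 + 1), -33) = 3405 - 1*(-12) = 3405 + 12 = 3417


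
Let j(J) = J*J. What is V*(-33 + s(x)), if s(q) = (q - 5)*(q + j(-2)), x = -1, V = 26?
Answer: -1326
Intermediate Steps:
j(J) = J**2
s(q) = (-5 + q)*(4 + q) (s(q) = (q - 5)*(q + (-2)**2) = (-5 + q)*(q + 4) = (-5 + q)*(4 + q))
V*(-33 + s(x)) = 26*(-33 + (-20 + (-1)**2 - 1*(-1))) = 26*(-33 + (-20 + 1 + 1)) = 26*(-33 - 18) = 26*(-51) = -1326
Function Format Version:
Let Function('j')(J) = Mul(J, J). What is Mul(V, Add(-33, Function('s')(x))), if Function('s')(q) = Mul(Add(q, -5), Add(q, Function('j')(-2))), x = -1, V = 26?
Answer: -1326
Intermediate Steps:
Function('j')(J) = Pow(J, 2)
Function('s')(q) = Mul(Add(-5, q), Add(4, q)) (Function('s')(q) = Mul(Add(q, -5), Add(q, Pow(-2, 2))) = Mul(Add(-5, q), Add(q, 4)) = Mul(Add(-5, q), Add(4, q)))
Mul(V, Add(-33, Function('s')(x))) = Mul(26, Add(-33, Add(-20, Pow(-1, 2), Mul(-1, -1)))) = Mul(26, Add(-33, Add(-20, 1, 1))) = Mul(26, Add(-33, -18)) = Mul(26, -51) = -1326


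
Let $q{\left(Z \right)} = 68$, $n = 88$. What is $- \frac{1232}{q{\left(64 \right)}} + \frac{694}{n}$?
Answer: $- \frac{7653}{748} \approx -10.231$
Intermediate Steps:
$- \frac{1232}{q{\left(64 \right)}} + \frac{694}{n} = - \frac{1232}{68} + \frac{694}{88} = \left(-1232\right) \frac{1}{68} + 694 \cdot \frac{1}{88} = - \frac{308}{17} + \frac{347}{44} = - \frac{7653}{748}$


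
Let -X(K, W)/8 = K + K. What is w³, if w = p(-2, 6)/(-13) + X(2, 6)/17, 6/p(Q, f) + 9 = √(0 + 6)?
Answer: -1028675946536/168654078125 + 611346888*√6/9920828125 ≈ -5.9484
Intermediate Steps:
X(K, W) = -16*K (X(K, W) = -8*(K + K) = -16*K)
p(Q, f) = 6/(-9 + √6) (p(Q, f) = 6/(-9 + √(0 + 6)) = 6/(-9 + √6))
w = -10094/5525 + 2*√6/325 (w = (-18/25 - 2*√6/25)/(-13) - 16*2/17 = (-18/25 - 2*√6/25)*(-1/13) - 32*1/17 = (18/325 + 2*√6/325) - 32/17 = -10094/5525 + 2*√6/325 ≈ -1.8119)
w³ = (-10094/5525 + 2*√6/325)³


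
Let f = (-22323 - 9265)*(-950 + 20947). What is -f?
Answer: 631665236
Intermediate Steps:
f = -631665236 (f = -31588*19997 = -631665236)
-f = -1*(-631665236) = 631665236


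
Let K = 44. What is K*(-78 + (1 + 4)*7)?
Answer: -1892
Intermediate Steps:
K*(-78 + (1 + 4)*7) = 44*(-78 + (1 + 4)*7) = 44*(-78 + 5*7) = 44*(-78 + 35) = 44*(-43) = -1892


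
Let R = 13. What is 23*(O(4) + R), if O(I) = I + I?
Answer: 483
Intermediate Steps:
O(I) = 2*I
23*(O(4) + R) = 23*(2*4 + 13) = 23*(8 + 13) = 23*21 = 483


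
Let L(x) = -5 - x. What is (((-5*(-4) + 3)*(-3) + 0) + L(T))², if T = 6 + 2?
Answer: 6724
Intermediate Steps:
T = 8
(((-5*(-4) + 3)*(-3) + 0) + L(T))² = (((-5*(-4) + 3)*(-3) + 0) + (-5 - 1*8))² = (((20 + 3)*(-3) + 0) + (-5 - 8))² = ((23*(-3) + 0) - 13)² = ((-69 + 0) - 13)² = (-69 - 13)² = (-82)² = 6724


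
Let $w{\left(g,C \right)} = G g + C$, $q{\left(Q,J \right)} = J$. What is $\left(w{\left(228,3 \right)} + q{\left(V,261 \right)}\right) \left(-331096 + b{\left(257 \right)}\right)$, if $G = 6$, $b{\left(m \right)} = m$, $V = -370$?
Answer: $-539929248$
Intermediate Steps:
$w{\left(g,C \right)} = C + 6 g$ ($w{\left(g,C \right)} = 6 g + C = C + 6 g$)
$\left(w{\left(228,3 \right)} + q{\left(V,261 \right)}\right) \left(-331096 + b{\left(257 \right)}\right) = \left(\left(3 + 6 \cdot 228\right) + 261\right) \left(-331096 + 257\right) = \left(\left(3 + 1368\right) + 261\right) \left(-330839\right) = \left(1371 + 261\right) \left(-330839\right) = 1632 \left(-330839\right) = -539929248$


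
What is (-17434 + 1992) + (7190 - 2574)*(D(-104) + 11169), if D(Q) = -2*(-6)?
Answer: 51596054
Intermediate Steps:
D(Q) = 12
(-17434 + 1992) + (7190 - 2574)*(D(-104) + 11169) = (-17434 + 1992) + (7190 - 2574)*(12 + 11169) = -15442 + 4616*11181 = -15442 + 51611496 = 51596054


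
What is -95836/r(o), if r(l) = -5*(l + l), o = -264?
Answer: -23959/660 ≈ -36.302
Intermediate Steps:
r(l) = -10*l
-95836/r(o) = -95836/((-10*(-264))) = -95836/2640 = -95836*1/2640 = -23959/660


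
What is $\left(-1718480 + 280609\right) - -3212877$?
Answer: $1775006$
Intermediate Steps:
$\left(-1718480 + 280609\right) - -3212877 = -1437871 + 3212877 = 1775006$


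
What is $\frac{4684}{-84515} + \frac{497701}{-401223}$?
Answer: $- \frac{43942528547}{33909361845} \approx -1.2959$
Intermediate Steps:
$\frac{4684}{-84515} + \frac{497701}{-401223} = 4684 \left(- \frac{1}{84515}\right) + 497701 \left(- \frac{1}{401223}\right) = - \frac{4684}{84515} - \frac{497701}{401223} = - \frac{43942528547}{33909361845}$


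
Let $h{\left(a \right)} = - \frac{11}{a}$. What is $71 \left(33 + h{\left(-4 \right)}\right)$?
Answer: $\frac{10153}{4} \approx 2538.3$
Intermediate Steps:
$71 \left(33 + h{\left(-4 \right)}\right) = 71 \left(33 - \frac{11}{-4}\right) = 71 \left(33 - - \frac{11}{4}\right) = 71 \left(33 + \frac{11}{4}\right) = 71 \cdot \frac{143}{4} = \frac{10153}{4}$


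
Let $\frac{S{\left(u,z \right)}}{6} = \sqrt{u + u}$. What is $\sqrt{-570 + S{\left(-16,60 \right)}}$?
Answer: $\sqrt{-570 + 24 i \sqrt{2}} \approx 0.7105 + 23.885 i$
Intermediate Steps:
$S{\left(u,z \right)} = 6 \sqrt{2} \sqrt{u}$ ($S{\left(u,z \right)} = 6 \sqrt{u + u} = 6 \sqrt{2 u} = 6 \sqrt{2} \sqrt{u}$)
$\sqrt{-570 + S{\left(-16,60 \right)}} = \sqrt{-570 + 6 \sqrt{2} \sqrt{-16}} = \sqrt{-570 + 6 \sqrt{2} \cdot 4 i} = \sqrt{-570 + 24 i \sqrt{2}}$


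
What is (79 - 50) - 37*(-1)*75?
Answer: 2804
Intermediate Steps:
(79 - 50) - 37*(-1)*75 = 29 + 37*75 = 29 + 2775 = 2804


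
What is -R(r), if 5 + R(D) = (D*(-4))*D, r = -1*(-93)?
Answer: 34601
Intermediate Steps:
r = 93
R(D) = -5 - 4*D² (R(D) = -5 + (D*(-4))*D = -5 + (-4*D)*D = -5 - 4*D²)
-R(r) = -(-5 - 4*93²) = -(-5 - 4*8649) = -(-5 - 34596) = -1*(-34601) = 34601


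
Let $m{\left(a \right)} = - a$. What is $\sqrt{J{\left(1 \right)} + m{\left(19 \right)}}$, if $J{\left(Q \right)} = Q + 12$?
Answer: $i \sqrt{6} \approx 2.4495 i$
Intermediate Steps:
$J{\left(Q \right)} = 12 + Q$
$\sqrt{J{\left(1 \right)} + m{\left(19 \right)}} = \sqrt{\left(12 + 1\right) - 19} = \sqrt{13 - 19} = \sqrt{-6} = i \sqrt{6}$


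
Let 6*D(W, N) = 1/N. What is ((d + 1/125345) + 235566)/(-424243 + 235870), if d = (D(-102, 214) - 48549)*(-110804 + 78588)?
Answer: -62940378571883441/7579327992885 ≈ -8304.2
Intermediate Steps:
D(W, N) = 1/(6*N)
d = 502061513410/321 (d = ((⅙)/214 - 48549)*(-110804 + 78588) = ((⅙)*(1/214) - 48549)*(-32216) = (1/1284 - 48549)*(-32216) = -62336915/1284*(-32216) = 502061513410/321 ≈ 1.5641e+9)
((d + 1/125345) + 235566)/(-424243 + 235870) = ((502061513410/321 + 1/125345) + 235566)/(-424243 + 235870) = ((502061513410/321 + 1/125345) + 235566)/(-188373) = (62930900398376771/40235745 + 235566)*(-1/188373) = (62940378571883441/40235745)*(-1/188373) = -62940378571883441/7579327992885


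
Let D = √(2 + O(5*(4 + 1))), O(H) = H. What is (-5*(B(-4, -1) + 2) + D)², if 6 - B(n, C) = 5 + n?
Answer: 1252 - 210*√3 ≈ 888.27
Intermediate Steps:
B(n, C) = 1 - n (B(n, C) = 6 - (5 + n) = 6 + (-5 - n) = 1 - n)
D = 3*√3 (D = √(2 + 5*(4 + 1)) = √(2 + 5*5) = √(2 + 25) = √27 = 3*√3 ≈ 5.1962)
(-5*(B(-4, -1) + 2) + D)² = (-5*((1 - 1*(-4)) + 2) + 3*√3)² = (-5*((1 + 4) + 2) + 3*√3)² = (-5*(5 + 2) + 3*√3)² = (-5*7 + 3*√3)² = (-1*35 + 3*√3)² = (-35 + 3*√3)²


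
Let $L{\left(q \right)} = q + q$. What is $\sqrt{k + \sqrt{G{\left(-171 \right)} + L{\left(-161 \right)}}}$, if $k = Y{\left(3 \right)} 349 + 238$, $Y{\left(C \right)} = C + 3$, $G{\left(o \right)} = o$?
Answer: $\sqrt{2332 + i \sqrt{493}} \approx 48.291 + 0.2299 i$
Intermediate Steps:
$L{\left(q \right)} = 2 q$
$Y{\left(C \right)} = 3 + C$
$k = 2332$ ($k = \left(3 + 3\right) 349 + 238 = 6 \cdot 349 + 238 = 2094 + 238 = 2332$)
$\sqrt{k + \sqrt{G{\left(-171 \right)} + L{\left(-161 \right)}}} = \sqrt{2332 + \sqrt{-171 + 2 \left(-161\right)}} = \sqrt{2332 + \sqrt{-171 - 322}} = \sqrt{2332 + \sqrt{-493}} = \sqrt{2332 + i \sqrt{493}}$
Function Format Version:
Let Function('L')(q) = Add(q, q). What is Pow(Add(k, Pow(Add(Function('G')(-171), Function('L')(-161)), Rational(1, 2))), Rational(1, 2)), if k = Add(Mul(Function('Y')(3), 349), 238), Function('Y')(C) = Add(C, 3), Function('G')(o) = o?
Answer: Pow(Add(2332, Mul(I, Pow(493, Rational(1, 2)))), Rational(1, 2)) ≈ Add(48.291, Mul(0.2299, I))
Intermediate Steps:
Function('L')(q) = Mul(2, q)
Function('Y')(C) = Add(3, C)
k = 2332 (k = Add(Mul(Add(3, 3), 349), 238) = Add(Mul(6, 349), 238) = Add(2094, 238) = 2332)
Pow(Add(k, Pow(Add(Function('G')(-171), Function('L')(-161)), Rational(1, 2))), Rational(1, 2)) = Pow(Add(2332, Pow(Add(-171, Mul(2, -161)), Rational(1, 2))), Rational(1, 2)) = Pow(Add(2332, Pow(Add(-171, -322), Rational(1, 2))), Rational(1, 2)) = Pow(Add(2332, Pow(-493, Rational(1, 2))), Rational(1, 2)) = Pow(Add(2332, Mul(I, Pow(493, Rational(1, 2)))), Rational(1, 2))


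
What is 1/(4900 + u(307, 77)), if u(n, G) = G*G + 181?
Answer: 1/11010 ≈ 9.0827e-5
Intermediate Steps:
u(n, G) = 181 + G**2 (u(n, G) = G**2 + 181 = 181 + G**2)
1/(4900 + u(307, 77)) = 1/(4900 + (181 + 77**2)) = 1/(4900 + (181 + 5929)) = 1/(4900 + 6110) = 1/11010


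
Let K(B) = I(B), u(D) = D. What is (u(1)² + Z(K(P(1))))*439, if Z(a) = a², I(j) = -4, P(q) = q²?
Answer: 7463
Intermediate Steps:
K(B) = -4
(u(1)² + Z(K(P(1))))*439 = (1² + (-4)²)*439 = (1 + 16)*439 = 17*439 = 7463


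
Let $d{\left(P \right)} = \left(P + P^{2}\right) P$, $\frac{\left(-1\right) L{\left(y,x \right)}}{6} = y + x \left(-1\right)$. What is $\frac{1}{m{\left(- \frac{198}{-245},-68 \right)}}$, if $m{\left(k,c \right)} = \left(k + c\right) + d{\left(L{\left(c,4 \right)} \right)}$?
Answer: $\frac{245}{19797990578} \approx 1.2375 \cdot 10^{-8}$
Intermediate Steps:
$L{\left(y,x \right)} = - 6 y + 6 x$ ($L{\left(y,x \right)} = - 6 \left(y + x \left(-1\right)\right) = - 6 \left(y - x\right) = - 6 y + 6 x$)
$d{\left(P \right)} = P \left(P + P^{2}\right)$
$m{\left(k,c \right)} = c + k + \left(24 - 6 c\right)^{2} \left(25 - 6 c\right)$ ($m{\left(k,c \right)} = \left(k + c\right) + \left(- 6 c + 6 \cdot 4\right)^{2} \left(1 - \left(-24 + 6 c\right)\right) = \left(c + k\right) + \left(- 6 c + 24\right)^{2} \left(1 - \left(-24 + 6 c\right)\right) = \left(c + k\right) + \left(24 - 6 c\right)^{2} \left(1 - \left(-24 + 6 c\right)\right) = \left(c + k\right) + \left(24 - 6 c\right)^{2} \left(25 - 6 c\right) = c + k + \left(24 - 6 c\right)^{2} \left(25 - 6 c\right)$)
$\frac{1}{m{\left(- \frac{198}{-245},-68 \right)}} = \frac{1}{-68 - \frac{198}{-245} + \left(-4 - 68\right)^{2} \left(900 - -14688\right)} = \frac{1}{-68 - - \frac{198}{245} + \left(-72\right)^{2} \left(900 + 14688\right)} = \frac{1}{-68 + \frac{198}{245} + 5184 \cdot 15588} = \frac{1}{-68 + \frac{198}{245} + 80808192} = \frac{1}{\frac{19797990578}{245}} = \frac{245}{19797990578}$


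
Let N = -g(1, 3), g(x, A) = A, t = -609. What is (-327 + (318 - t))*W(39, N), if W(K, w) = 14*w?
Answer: -25200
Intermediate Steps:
N = -3 (N = -1*3 = -3)
(-327 + (318 - t))*W(39, N) = (-327 + (318 - 1*(-609)))*(14*(-3)) = (-327 + (318 + 609))*(-42) = (-327 + 927)*(-42) = 600*(-42) = -25200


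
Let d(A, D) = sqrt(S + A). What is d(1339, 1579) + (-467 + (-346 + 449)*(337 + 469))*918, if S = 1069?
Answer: 75781818 + 2*sqrt(602) ≈ 7.5782e+7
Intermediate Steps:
d(A, D) = sqrt(1069 + A)
d(1339, 1579) + (-467 + (-346 + 449)*(337 + 469))*918 = sqrt(1069 + 1339) + (-467 + (-346 + 449)*(337 + 469))*918 = sqrt(2408) + (-467 + 103*806)*918 = 2*sqrt(602) + (-467 + 83018)*918 = 2*sqrt(602) + 82551*918 = 2*sqrt(602) + 75781818 = 75781818 + 2*sqrt(602)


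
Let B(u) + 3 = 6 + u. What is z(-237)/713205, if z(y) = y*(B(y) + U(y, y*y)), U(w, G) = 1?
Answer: 18407/237735 ≈ 0.077427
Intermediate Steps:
B(u) = 3 + u (B(u) = -3 + (6 + u) = 3 + u)
z(y) = y*(4 + y) (z(y) = y*((3 + y) + 1) = y*(4 + y))
z(-237)/713205 = -237*(4 - 237)/713205 = -237*(-233)*(1/713205) = 55221*(1/713205) = 18407/237735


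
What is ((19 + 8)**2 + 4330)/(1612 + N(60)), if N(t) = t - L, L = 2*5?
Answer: 5059/1662 ≈ 3.0439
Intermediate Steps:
L = 10
N(t) = -10 + t (N(t) = t - 1*10 = t - 10 = -10 + t)
((19 + 8)**2 + 4330)/(1612 + N(60)) = ((19 + 8)**2 + 4330)/(1612 + (-10 + 60)) = (27**2 + 4330)/(1612 + 50) = (729 + 4330)/1662 = 5059*(1/1662) = 5059/1662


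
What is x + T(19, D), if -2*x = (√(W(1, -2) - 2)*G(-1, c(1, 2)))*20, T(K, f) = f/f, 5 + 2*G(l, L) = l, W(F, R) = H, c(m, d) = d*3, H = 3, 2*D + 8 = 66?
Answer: 31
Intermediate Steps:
D = 29 (D = -4 + (½)*66 = -4 + 33 = 29)
c(m, d) = 3*d
W(F, R) = 3
G(l, L) = -5/2 + l/2
T(K, f) = 1
x = 30 (x = -√(3 - 2)*(-5/2 + (½)*(-1))*20/2 = -√1*(-5/2 - ½)*20/2 = -1*(-3)*20/2 = -(-3)*20/2 = -½*(-60) = 30)
x + T(19, D) = 30 + 1 = 31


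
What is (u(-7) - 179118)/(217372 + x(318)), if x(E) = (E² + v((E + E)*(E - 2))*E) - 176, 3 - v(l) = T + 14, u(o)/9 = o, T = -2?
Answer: -179181/315458 ≈ -0.56800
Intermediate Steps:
u(o) = 9*o
v(l) = -9 (v(l) = 3 - (-2 + 14) = 3 - 1*12 = 3 - 12 = -9)
x(E) = -176 + E² - 9*E (x(E) = (E² - 9*E) - 176 = -176 + E² - 9*E)
(u(-7) - 179118)/(217372 + x(318)) = (9*(-7) - 179118)/(217372 + (-176 + 318² - 9*318)) = (-63 - 179118)/(217372 + (-176 + 101124 - 2862)) = -179181/(217372 + 98086) = -179181/315458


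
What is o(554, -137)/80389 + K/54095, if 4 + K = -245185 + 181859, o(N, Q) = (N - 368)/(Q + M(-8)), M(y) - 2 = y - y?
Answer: -45819989108/39137786595 ≈ -1.1707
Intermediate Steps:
M(y) = 2 (M(y) = 2 + (y - y) = 2 + 0 = 2)
o(N, Q) = (-368 + N)/(2 + Q) (o(N, Q) = (N - 368)/(Q + 2) = (-368 + N)/(2 + Q))
K = -63330 (K = -4 + (-245185 + 181859) = -4 - 63326 = -63330)
o(554, -137)/80389 + K/54095 = ((-368 + 554)/(2 - 137))/80389 - 63330/54095 = (186/(-135))*(1/80389) - 63330*1/54095 = -1/135*186*(1/80389) - 12666/10819 = -62/45*1/80389 - 12666/10819 = -62/3617505 - 12666/10819 = -45819989108/39137786595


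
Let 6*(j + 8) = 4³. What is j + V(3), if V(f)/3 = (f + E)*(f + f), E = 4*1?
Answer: 386/3 ≈ 128.67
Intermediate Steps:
E = 4
j = 8/3 (j = -8 + (⅙)*4³ = -8 + (⅙)*64 = -8 + 32/3 = 8/3 ≈ 2.6667)
V(f) = 6*f*(4 + f) (V(f) = 3*((f + 4)*(f + f)) = 3*((4 + f)*(2*f)) = 3*(2*f*(4 + f)) = 6*f*(4 + f))
j + V(3) = 8/3 + 6*3*(4 + 3) = 8/3 + 6*3*7 = 8/3 + 126 = 386/3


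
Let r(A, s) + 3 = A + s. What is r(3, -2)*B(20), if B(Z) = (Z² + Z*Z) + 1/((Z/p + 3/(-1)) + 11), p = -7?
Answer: -28807/18 ≈ -1600.4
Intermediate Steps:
r(A, s) = -3 + A + s (r(A, s) = -3 + (A + s) = -3 + A + s)
B(Z) = 1/(8 - Z/7) + 2*Z² (B(Z) = (Z² + Z*Z) + 1/((Z/(-7) + 3/(-1)) + 11) = (Z² + Z²) + 1/((Z*(-⅐) + 3*(-1)) + 11) = 2*Z² + 1/((-Z/7 - 3) + 11) = 2*Z² + 1/((-3 - Z/7) + 11) = 2*Z² + 1/(8 - Z/7) = 1/(8 - Z/7) + 2*Z²)
r(3, -2)*B(20) = (-3 + 3 - 2)*((-7 - 112*20² + 2*20³)/(-56 + 20)) = -2*(-7 - 112*400 + 2*8000)/(-36) = -(-1)*(-7 - 44800 + 16000)/18 = -(-1)*(-28807)/18 = -2*28807/36 = -28807/18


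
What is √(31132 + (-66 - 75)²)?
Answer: √51013 ≈ 225.86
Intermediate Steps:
√(31132 + (-66 - 75)²) = √(31132 + (-141)²) = √(31132 + 19881) = √51013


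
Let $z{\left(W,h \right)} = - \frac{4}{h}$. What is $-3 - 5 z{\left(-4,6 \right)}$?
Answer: $\frac{1}{3} \approx 0.33333$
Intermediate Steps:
$-3 - 5 z{\left(-4,6 \right)} = -3 - 5 \left(- \frac{4}{6}\right) = -3 - 5 \left(\left(-4\right) \frac{1}{6}\right) = -3 - - \frac{10}{3} = -3 + \frac{10}{3} = \frac{1}{3}$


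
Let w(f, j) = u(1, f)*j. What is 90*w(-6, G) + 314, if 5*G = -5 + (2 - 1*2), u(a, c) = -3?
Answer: 584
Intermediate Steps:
G = -1 (G = (-5 + (2 - 1*2))/5 = (-5 + (2 - 2))/5 = (-5 + 0)/5 = (1/5)*(-5) = -1)
w(f, j) = -3*j
90*w(-6, G) + 314 = 90*(-3*(-1)) + 314 = 90*3 + 314 = 270 + 314 = 584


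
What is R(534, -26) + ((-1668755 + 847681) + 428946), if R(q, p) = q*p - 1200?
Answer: -407212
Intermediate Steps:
R(q, p) = -1200 + p*q (R(q, p) = p*q - 1200 = -1200 + p*q)
R(534, -26) + ((-1668755 + 847681) + 428946) = (-1200 - 26*534) + ((-1668755 + 847681) + 428946) = (-1200 - 13884) + (-821074 + 428946) = -15084 - 392128 = -407212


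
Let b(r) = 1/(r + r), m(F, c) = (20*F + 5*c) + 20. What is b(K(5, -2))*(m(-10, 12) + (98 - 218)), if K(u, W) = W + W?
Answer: 30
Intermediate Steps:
m(F, c) = 20 + 5*c + 20*F (m(F, c) = (5*c + 20*F) + 20 = 20 + 5*c + 20*F)
K(u, W) = 2*W
b(r) = 1/(2*r)
b(K(5, -2))*(m(-10, 12) + (98 - 218)) = (1/(2*((2*(-2)))))*((20 + 5*12 + 20*(-10)) + (98 - 218)) = ((1/2)/(-4))*((20 + 60 - 200) - 120) = ((1/2)*(-1/4))*(-120 - 120) = -1/8*(-240) = 30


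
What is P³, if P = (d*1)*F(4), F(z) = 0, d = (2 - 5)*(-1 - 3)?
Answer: 0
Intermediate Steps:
d = 12 (d = -3*(-4) = 12)
P = 0 (P = (12*1)*0 = 12*0 = 0)
P³ = 0³ = 0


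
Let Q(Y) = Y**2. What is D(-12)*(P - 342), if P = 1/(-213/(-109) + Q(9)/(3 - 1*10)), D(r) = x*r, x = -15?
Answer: -75310770/1223 ≈ -61579.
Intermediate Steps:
D(r) = -15*r
P = -763/7338 (P = 1/(-213/(-109) + 9**2/(3 - 1*10)) = 1/(-213*(-1/109) + 81/(3 - 10)) = 1/(213/109 + 81/(-7)) = 1/(213/109 + 81*(-1/7)) = 1/(213/109 - 81/7) = 1/(-7338/763) = -763/7338 ≈ -0.10398)
D(-12)*(P - 342) = (-15*(-12))*(-763/7338 - 342) = 180*(-2510359/7338) = -75310770/1223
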